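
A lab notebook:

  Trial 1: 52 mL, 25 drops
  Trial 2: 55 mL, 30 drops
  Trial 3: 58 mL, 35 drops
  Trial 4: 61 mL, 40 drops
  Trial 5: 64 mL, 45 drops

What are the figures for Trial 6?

ML goes 52, 55, 58, 61, 64 → 67 (+3 each step).
Drops: 25, 30, 35, 40, 45 → 50 (+5 each step).
Putting it together: 67 mL, 50 drops.

67 mL, 50 drops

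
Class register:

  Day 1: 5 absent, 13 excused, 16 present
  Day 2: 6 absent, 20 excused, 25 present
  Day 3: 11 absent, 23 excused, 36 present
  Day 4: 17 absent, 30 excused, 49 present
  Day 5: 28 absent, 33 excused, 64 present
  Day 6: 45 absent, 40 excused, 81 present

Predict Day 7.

Absent: each term is the sum of the two before it; 5, 6, 11, 17, 28, 45 → 73.
Excused — alternating steps +7, +3, +7, +3, …: 13, 20, 23, 30, 33, 40 → 43.
Present goes 16, 25, 36, 49, 64, 81 → 100 (perfect squares: 4², 5², 6², …).
Putting it together: 73 absent, 43 excused, 100 present.

73 absent, 43 excused, 100 present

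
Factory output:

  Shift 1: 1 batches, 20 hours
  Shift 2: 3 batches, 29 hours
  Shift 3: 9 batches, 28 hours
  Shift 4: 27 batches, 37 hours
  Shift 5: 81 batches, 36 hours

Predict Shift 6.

Batches: ×3 each step; 1, 3, 9, 27, 81 → 243.
Hours: 20, 29, 28, 37, 36 → 45 (alternating steps +9, −1, +9, −1, …).
Putting it together: 243 batches, 45 hours.

243 batches, 45 hours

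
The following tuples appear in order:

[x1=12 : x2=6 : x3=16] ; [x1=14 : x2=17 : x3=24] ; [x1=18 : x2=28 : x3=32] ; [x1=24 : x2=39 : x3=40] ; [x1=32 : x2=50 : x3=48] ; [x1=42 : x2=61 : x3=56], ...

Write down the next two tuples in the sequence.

[x1=54 : x2=72 : x3=64], [x1=68 : x2=83 : x3=72]

X1: 12, 14, 18, 24, 32, 42 → 54 → 68 (differences are 2, 4, 6, … (increasing by 2 each time)).
X2 goes 6, 17, 28, 39, 50, 61 → 72 → 83 (+11 each step).
X3 — +8 each step: 16, 24, 32, 40, 48, 56 → 64 → 72.
Putting the parts together: [x1=54 : x2=72 : x3=64] and then [x1=68 : x2=83 : x3=72].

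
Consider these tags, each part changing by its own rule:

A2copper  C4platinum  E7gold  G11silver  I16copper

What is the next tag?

Letter — letters move forward 2 places in the alphabet: A, C, E, G, I → K.
Second component — differences are 2, 3, 4, … (increasing by 1 each time): 2, 4, 7, 11, 16 → 22.
Metal goes copper, platinum, gold, silver, copper → platinum (repeats copper → platinum → gold → silver).
Putting it together: K22platinum.

K22platinum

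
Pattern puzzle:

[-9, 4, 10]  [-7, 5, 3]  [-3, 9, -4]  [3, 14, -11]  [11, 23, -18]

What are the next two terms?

[21, 37, -25], [33, 60, -32]

First part goes -9, -7, -3, 3, 11 → 21 → 33 (differences are 2, 4, 6, … (increasing by 2 each time)).
Second part: each term is the sum of the two before it; 4, 5, 9, 14, 23 → 37 → 60.
Third part goes 10, 3, -4, -11, -18 → -25 → -32 (−7 each step).
Putting the parts together: [21, 37, -25] and then [33, 60, -32].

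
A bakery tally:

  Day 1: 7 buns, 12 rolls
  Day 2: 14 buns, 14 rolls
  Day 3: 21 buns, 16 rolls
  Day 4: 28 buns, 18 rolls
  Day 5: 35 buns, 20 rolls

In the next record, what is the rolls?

22

For the rolls, +2 each step: 12, 14, 16, 18, 20 → 22.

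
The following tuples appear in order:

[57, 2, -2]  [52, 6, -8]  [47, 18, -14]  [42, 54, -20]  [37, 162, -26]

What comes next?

First value: 57, 52, 47, 42, 37 → 32 (−5 each step).
For the second value, ×3 each step: 2, 6, 18, 54, 162 → 486.
Third value: −6 each step; -2, -8, -14, -20, -26 → -32.
So the next tuple is [32, 486, -32].

[32, 486, -32]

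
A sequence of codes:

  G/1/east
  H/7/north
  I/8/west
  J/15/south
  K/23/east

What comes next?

Letter: G, H, I, J, K → L (letters move forward 1 place in the alphabet).
Second component: each term is the sum of the two before it, so 1, 7, 8, 15, 23 → 38.
For the direction, repeats east → north → west → south: east, north, west, south, east → north.
Combining the parts gives L/38/north.

L/38/north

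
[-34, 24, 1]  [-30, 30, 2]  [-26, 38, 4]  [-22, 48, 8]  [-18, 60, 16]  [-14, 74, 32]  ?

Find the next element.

[-10, 90, 64]

First value — +4 each step: -34, -30, -26, -22, -18, -14 → -10.
Second value: differences are 6, 8, 10, … (increasing by 2 each time); 24, 30, 38, 48, 60, 74 → 90.
Third value: ×2 each step, so 1, 2, 4, 8, 16, 32 → 64.
So the next element is [-10, 90, 64].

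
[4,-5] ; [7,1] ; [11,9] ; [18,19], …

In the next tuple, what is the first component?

29

First component — each term is the sum of the two before it: 4, 7, 11, 18 → 29.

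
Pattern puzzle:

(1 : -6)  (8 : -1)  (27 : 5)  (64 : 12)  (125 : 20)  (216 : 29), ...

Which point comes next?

For the first entry, perfect cubes: 1³, 2³, 3³, …: 1, 8, 27, 64, 125, 216 → 343.
For the second entry, differences are 5, 6, 7, … (increasing by 1 each time): -6, -1, 5, 12, 20, 29 → 39.
So the next point is (343 : 39).

(343 : 39)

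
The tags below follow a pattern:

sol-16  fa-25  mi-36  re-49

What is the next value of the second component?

Second component: perfect squares: 4², 5², 6², …; 16, 25, 36, 49 → 64.

64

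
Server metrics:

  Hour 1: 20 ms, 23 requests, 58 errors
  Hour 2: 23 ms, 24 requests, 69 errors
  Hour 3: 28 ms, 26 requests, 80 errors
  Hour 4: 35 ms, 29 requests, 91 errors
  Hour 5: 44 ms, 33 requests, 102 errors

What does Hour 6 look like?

55 ms, 38 requests, 113 errors

Ms — differences are 3, 5, 7, … (increasing by 2 each time): 20, 23, 28, 35, 44 → 55.
Requests: 23, 24, 26, 29, 33 → 38 (differences are 1, 2, 3, … (increasing by 1 each time)).
Errors: +11 each step, so 58, 69, 80, 91, 102 → 113.
Combining the parts gives 55 ms, 38 requests, 113 errors.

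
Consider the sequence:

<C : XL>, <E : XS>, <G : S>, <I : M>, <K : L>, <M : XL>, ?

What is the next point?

<O : XS>

Letter goes C, E, G, I, K, M → O (letters move forward 2 places in the alphabet).
Size — repeats XL → XS → S → M → L: XL, XS, S, M, L, XL → XS.
Combining the parts gives <O : XS>.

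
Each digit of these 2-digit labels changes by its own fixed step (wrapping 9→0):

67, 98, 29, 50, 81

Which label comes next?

12

First digit — +3 each step, mod 10: 6, 9, 2, 5, 8 → 1.
Second digit: +1 each step, mod 10, so 7, 8, 9, 0, 1 → 2.
So the next label is 12.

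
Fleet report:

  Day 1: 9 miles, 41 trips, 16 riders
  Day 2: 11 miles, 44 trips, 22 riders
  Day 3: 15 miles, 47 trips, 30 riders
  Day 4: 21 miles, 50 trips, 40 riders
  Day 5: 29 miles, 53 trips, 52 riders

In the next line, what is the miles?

39

For the miles, differences are 2, 4, 6, … (increasing by 2 each time): 9, 11, 15, 21, 29 → 39.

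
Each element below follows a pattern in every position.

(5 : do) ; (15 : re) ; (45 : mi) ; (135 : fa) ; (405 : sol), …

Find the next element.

(1215 : la)

First part goes 5, 15, 45, 135, 405 → 1215 (×3 each step).
For the note, runs through the solfège scale do→ti: do, re, mi, fa, sol → la.
Combining the parts gives (1215 : la).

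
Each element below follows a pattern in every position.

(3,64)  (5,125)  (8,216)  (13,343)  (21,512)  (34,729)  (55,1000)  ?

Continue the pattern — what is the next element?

(89,1331)

First component: 3, 5, 8, 13, 21, 34, 55 → 89 (each term is the sum of the two before it).
Second component — perfect cubes: 4³, 5³, 6³, …: 64, 125, 216, 343, 512, 729, 1000 → 1331.
Putting it together: (89,1331).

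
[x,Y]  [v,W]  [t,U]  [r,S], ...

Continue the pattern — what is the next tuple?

[p,Q]

First letter goes x, v, t, r → p (letters move back 2 places in the alphabet).
Second letter: Y, W, U, S → Q (letters move back 2 places in the alphabet).
Combining the parts gives [p,Q].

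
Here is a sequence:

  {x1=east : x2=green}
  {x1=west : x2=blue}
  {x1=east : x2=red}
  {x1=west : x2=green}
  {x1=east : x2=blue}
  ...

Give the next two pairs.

{x1=west : x2=red}, {x1=east : x2=green}

X1: alternates east ↔ west; east, west, east, west, east → west → east.
X2 goes green, blue, red, green, blue → red → green (repeats green → blue → red).
Putting the parts together: {x1=west : x2=red} and then {x1=east : x2=green}.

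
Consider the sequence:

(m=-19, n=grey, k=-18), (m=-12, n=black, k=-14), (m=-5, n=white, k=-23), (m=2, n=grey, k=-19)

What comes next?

M: +7 each step, so -19, -12, -5, 2 → 9.
N: repeats grey → black → white, so grey, black, white, grey → black.
For the k, alternating steps +4, −9, +4, −9, …: -18, -14, -23, -19 → -28.
Putting it together: (m=9, n=black, k=-28).

(m=9, n=black, k=-28)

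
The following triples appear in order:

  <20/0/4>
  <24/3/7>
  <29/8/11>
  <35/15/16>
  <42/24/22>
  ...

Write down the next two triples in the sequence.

<50/35/29>, <59/48/37>

First part goes 20, 24, 29, 35, 42 → 50 → 59 (differences are 4, 5, 6, … (increasing by 1 each time)).
Second part: differences are 3, 5, 7, … (increasing by 2 each time), so 0, 3, 8, 15, 24 → 35 → 48.
Third part: differences are 3, 4, 5, … (increasing by 1 each time), so 4, 7, 11, 16, 22 → 29 → 37.
So the next two triples are <50/35/29> and <59/48/37>.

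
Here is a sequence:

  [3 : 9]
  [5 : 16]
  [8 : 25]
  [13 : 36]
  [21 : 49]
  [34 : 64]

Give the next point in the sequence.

[55 : 81]

First slot: 3, 5, 8, 13, 21, 34 → 55 (each term is the sum of the two before it).
Second slot — perfect squares: 3², 4², 5², …: 9, 16, 25, 36, 49, 64 → 81.
Combining the parts gives [55 : 81].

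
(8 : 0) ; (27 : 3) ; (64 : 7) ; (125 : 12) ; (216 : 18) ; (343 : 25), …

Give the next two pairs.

First value: perfect cubes: 2³, 3³, 4³, …; 8, 27, 64, 125, 216, 343 → 512 → 729.
Second value: differences are 3, 4, 5, … (increasing by 1 each time); 0, 3, 7, 12, 18, 25 → 33 → 42.
So the next two pairs are (512 : 33) and (729 : 42).

(512 : 33), (729 : 42)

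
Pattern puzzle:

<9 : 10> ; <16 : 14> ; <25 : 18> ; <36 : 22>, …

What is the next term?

First slot goes 9, 16, 25, 36 → 49 (perfect squares: 3², 4², 5², …).
Second slot: +4 each step; 10, 14, 18, 22 → 26.
So the next term is <49 : 26>.

<49 : 26>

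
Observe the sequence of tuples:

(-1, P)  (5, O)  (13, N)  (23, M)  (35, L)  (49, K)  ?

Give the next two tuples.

First component: differences are 6, 8, 10, … (increasing by 2 each time), so -1, 5, 13, 23, 35, 49 → 65 → 83.
For the letter, letters move back 1 place in the alphabet: P, O, N, M, L, K → J → I.
Putting the parts together: (65, J) and then (83, I).

(65, J), (83, I)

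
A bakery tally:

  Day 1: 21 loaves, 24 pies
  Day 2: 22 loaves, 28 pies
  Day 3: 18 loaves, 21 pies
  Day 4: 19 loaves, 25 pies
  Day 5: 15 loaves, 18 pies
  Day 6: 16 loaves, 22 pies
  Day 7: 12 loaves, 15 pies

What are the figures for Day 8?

Loaves goes 21, 22, 18, 19, 15, 16, 12 → 13 (alternating steps +1, −4, +1, −4, …).
Pies: alternating steps +4, −7, +4, −7, …; 24, 28, 21, 25, 18, 22, 15 → 19.
So the next record is 13 loaves, 19 pies.

13 loaves, 19 pies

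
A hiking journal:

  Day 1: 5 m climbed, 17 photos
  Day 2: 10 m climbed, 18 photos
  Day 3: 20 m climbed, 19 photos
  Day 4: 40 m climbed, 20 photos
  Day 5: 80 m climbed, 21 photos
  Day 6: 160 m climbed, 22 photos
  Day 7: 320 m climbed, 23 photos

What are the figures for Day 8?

M climbed: ×2 each step; 5, 10, 20, 40, 80, 160, 320 → 640.
For the photos, +1 each step: 17, 18, 19, 20, 21, 22, 23 → 24.
Putting it together: 640 m climbed, 24 photos.

640 m climbed, 24 photos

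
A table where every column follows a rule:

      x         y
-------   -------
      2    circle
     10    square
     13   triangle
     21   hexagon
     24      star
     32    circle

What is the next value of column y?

Column y — repeats circle → square → triangle → hexagon → star: circle, square, triangle, hexagon, star, circle → square.

square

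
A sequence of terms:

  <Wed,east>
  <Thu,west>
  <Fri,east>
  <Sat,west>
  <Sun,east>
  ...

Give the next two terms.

<Mon,west>, <Tue,east>

Day — runs through the weekdays Mon→Sun: Wed, Thu, Fri, Sat, Sun → Mon → Tue.
Direction: alternates east ↔ west; east, west, east, west, east → west → east.
So the next two terms are <Mon,west> and <Tue,east>.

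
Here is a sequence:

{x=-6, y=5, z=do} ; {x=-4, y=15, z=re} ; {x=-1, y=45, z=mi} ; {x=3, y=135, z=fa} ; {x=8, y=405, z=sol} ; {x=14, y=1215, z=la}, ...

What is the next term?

X: differences are 2, 3, 4, … (increasing by 1 each time), so -6, -4, -1, 3, 8, 14 → 21.
Y — ×3 each step: 5, 15, 45, 135, 405, 1215 → 3645.
Z goes do, re, mi, fa, sol, la → ti (runs through the solfège scale do→ti).
Combining the parts gives {x=21, y=3645, z=ti}.

{x=21, y=3645, z=ti}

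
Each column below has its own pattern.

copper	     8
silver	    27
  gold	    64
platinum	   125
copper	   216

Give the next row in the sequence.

silver  343

Metal: repeats copper → silver → gold → platinum, so copper, silver, gold, platinum, copper → silver.
Second component — perfect cubes: 2³, 3³, 4³, …: 8, 27, 64, 125, 216 → 343.
So the next row is silver  343.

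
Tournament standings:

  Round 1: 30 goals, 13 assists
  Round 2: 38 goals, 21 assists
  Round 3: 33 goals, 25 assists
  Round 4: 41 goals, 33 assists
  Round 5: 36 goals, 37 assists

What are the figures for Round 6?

Goals goes 30, 38, 33, 41, 36 → 44 (alternating steps +8, −5, +8, −5, …).
Assists: alternating steps +8, +4, +8, +4, …, so 13, 21, 25, 33, 37 → 45.
So the next row is 44 goals, 45 assists.

44 goals, 45 assists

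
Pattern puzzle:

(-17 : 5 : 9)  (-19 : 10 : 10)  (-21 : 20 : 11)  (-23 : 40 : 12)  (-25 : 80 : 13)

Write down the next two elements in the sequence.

(-27 : 160 : 14), (-29 : 320 : 15)

For the first value, −2 each step: -17, -19, -21, -23, -25 → -27 → -29.
Second value goes 5, 10, 20, 40, 80 → 160 → 320 (×2 each step).
Third value — +1 each step: 9, 10, 11, 12, 13 → 14 → 15.
So the next two elements are (-27 : 160 : 14) and (-29 : 320 : 15).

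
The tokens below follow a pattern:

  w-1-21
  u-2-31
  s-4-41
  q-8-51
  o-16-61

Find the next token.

m-32-71

For the letter, letters move back 2 places in the alphabet: w, u, s, q, o → m.
Second component goes 1, 2, 4, 8, 16 → 32 (×2 each step).
Third component: +10 each step; 21, 31, 41, 51, 61 → 71.
Combining the parts gives m-32-71.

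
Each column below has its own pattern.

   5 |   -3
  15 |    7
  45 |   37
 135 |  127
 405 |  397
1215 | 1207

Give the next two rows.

3645  3637; 10935  10927

For the first component, ×3 each step: 5, 15, 45, 135, 405, 1215 → 3645 → 10935.
Second component: always 8 less than the first component, so -3, 7, 37, 127, 397, 1207 → 3637 → 10927.
Putting the parts together: 3645  3637 and then 10935  10927.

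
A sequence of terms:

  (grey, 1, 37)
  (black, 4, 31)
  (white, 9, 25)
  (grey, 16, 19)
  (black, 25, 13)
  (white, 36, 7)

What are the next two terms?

(grey, 49, 1), (black, 64, -5)

Shade goes grey, black, white, grey, black, white → grey → black (repeats grey → black → white).
For the second coordinate, perfect squares: 1², 2², 3², …: 1, 4, 9, 16, 25, 36 → 49 → 64.
Third coordinate: 37, 31, 25, 19, 13, 7 → 1 → -5 (−6 each step).
Putting the parts together: (grey, 49, 1) and then (black, 64, -5).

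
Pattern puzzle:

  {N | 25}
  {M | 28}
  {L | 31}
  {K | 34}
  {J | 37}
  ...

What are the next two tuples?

Letter: letters move back 1 place in the alphabet; N, M, L, K, J → I → H.
For the second component, +3 each step: 25, 28, 31, 34, 37 → 40 → 43.
So the next two tuples are {I | 40} and {H | 43}.

{I | 40}, {H | 43}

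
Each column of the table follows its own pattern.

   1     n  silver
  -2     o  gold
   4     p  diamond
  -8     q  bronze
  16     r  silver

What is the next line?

-32  s  gold

First component goes 1, -2, 4, -8, 16 → -32 (×(-2) each step).
Letter: n, o, p, q, r → s (letters move forward 1 place in the alphabet).
Rank: repeats silver → gold → diamond → bronze; silver, gold, diamond, bronze, silver → gold.
Combining the parts gives -32  s  gold.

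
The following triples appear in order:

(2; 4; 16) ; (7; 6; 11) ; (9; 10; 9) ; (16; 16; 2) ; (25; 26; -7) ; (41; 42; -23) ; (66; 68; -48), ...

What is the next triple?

(107; 110; -89)

First value: each term is the sum of the two before it; 2, 7, 9, 16, 25, 41, 66 → 107.
Second value — each term is the sum of the two before it: 4, 6, 10, 16, 26, 42, 68 → 110.
Third value goes 16, 11, 9, 2, -7, -23, -48 → -89 (together with the first value always sums to 18).
Putting it together: (107; 110; -89).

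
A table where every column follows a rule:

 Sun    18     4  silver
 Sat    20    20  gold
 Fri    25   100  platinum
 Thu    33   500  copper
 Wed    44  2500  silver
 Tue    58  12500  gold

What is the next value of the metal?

Day: runs backward through the weekdays Mon→Sun, so Sun, Sat, Fri, Thu, Wed, Tue → Mon.
Second component goes 18, 20, 25, 33, 44, 58 → 75 (differences are 2, 5, 8, … (increasing by 3 each time)).
Third component: ×5 each step, so 4, 20, 100, 500, 2500, 12500 → 62500.
Metal: repeats silver → gold → platinum → copper, so silver, gold, platinum, copper, silver, gold → platinum.

platinum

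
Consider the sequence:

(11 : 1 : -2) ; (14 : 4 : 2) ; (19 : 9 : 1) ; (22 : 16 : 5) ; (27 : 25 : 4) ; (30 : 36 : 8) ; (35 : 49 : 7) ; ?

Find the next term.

(38 : 64 : 11)

First part: alternating steps +3, +5, +3, +5, …; 11, 14, 19, 22, 27, 30, 35 → 38.
Second part: perfect squares: 1², 2², 3², …; 1, 4, 9, 16, 25, 36, 49 → 64.
Third part goes -2, 2, 1, 5, 4, 8, 7 → 11 (alternating steps +4, −1, +4, −1, …).
Putting it together: (38 : 64 : 11).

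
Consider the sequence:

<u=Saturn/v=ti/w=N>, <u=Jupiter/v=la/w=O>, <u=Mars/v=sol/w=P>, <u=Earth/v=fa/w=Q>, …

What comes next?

<u=Venus/v=mi/w=R>

U — runs backward through the planets Mercury→Neptune: Saturn, Jupiter, Mars, Earth → Venus.
V goes ti, la, sol, fa → mi (runs backward through the solfège scale do→ti).
W goes N, O, P, Q → R (letters move forward 1 place in the alphabet).
Combining the parts gives <u=Venus/v=mi/w=R>.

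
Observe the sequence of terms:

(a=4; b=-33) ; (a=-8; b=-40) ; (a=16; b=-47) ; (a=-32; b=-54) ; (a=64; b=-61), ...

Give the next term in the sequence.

(a=-128; b=-68)

A: ×(-2) each step; 4, -8, 16, -32, 64 → -128.
For the b, −7 each step: -33, -40, -47, -54, -61 → -68.
Putting it together: (a=-128; b=-68).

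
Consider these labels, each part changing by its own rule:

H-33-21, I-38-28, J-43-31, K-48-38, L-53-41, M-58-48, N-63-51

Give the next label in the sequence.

Letter: letters move forward 1 place in the alphabet, so H, I, J, K, L, M, N → O.
Second component: +5 each step, so 33, 38, 43, 48, 53, 58, 63 → 68.
Third component — alternating steps +7, +3, +7, +3, …: 21, 28, 31, 38, 41, 48, 51 → 58.
Combining the parts gives O-68-58.

O-68-58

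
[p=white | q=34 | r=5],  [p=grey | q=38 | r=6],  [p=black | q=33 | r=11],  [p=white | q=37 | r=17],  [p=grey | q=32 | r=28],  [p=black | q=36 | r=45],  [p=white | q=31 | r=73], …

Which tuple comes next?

[p=grey | q=35 | r=118]

P: white, grey, black, white, grey, black, white → grey (repeats white → grey → black).
For the q, alternating steps +4, −5, +4, −5, …: 34, 38, 33, 37, 32, 36, 31 → 35.
R goes 5, 6, 11, 17, 28, 45, 73 → 118 (each term is the sum of the two before it).
Combining the parts gives [p=grey | q=35 | r=118].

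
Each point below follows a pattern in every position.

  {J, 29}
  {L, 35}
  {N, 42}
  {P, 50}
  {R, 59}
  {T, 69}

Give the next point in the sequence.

Letter: J, L, N, P, R, T → V (letters move forward 2 places in the alphabet).
Second part: 29, 35, 42, 50, 59, 69 → 80 (differences are 6, 7, 8, … (increasing by 1 each time)).
Putting it together: {V, 80}.

{V, 80}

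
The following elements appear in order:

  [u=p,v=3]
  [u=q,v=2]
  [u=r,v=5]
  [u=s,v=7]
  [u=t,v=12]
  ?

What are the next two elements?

[u=u,v=19], [u=v,v=31]

U: letters move forward 1 place in the alphabet; p, q, r, s, t → u → v.
V: each term is the sum of the two before it, so 3, 2, 5, 7, 12 → 19 → 31.
Putting the parts together: [u=u,v=19] and then [u=v,v=31].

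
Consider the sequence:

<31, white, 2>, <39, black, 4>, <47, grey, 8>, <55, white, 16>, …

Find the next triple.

First value goes 31, 39, 47, 55 → 63 (+8 each step).
Shade: repeats white → black → grey; white, black, grey, white → black.
Third value: ×2 each step; 2, 4, 8, 16 → 32.
Putting it together: <63, black, 32>.

<63, black, 32>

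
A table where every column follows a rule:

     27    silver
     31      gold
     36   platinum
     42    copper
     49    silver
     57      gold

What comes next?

66  platinum

First component goes 27, 31, 36, 42, 49, 57 → 66 (differences are 4, 5, 6, … (increasing by 1 each time)).
For the metal, repeats silver → gold → platinum → copper: silver, gold, platinum, copper, silver, gold → platinum.
Combining the parts gives 66  platinum.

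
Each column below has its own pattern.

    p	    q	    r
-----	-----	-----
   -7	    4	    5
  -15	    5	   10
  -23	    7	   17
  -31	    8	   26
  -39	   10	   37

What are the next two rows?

Column p — −8 each step: -7, -15, -23, -31, -39 → -47 → -55.
Column q goes 4, 5, 7, 8, 10 → 11 → 13 (alternating steps +1, +2, +1, +2, …).
For the column r, differences are 5, 7, 9, … (increasing by 2 each time): 5, 10, 17, 26, 37 → 50 → 65.
Putting the parts together: -47  11  50 and then -55  13  65.

-47  11  50; -55  13  65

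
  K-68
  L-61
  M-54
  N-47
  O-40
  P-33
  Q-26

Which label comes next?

Letter — letters move forward 1 place in the alphabet: K, L, M, N, O, P, Q → R.
Second component: −7 each step, so 68, 61, 54, 47, 40, 33, 26 → 19.
Putting it together: R-19.

R-19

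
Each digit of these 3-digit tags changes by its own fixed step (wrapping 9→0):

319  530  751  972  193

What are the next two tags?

314 then 535

First digit: 3, 5, 7, 9, 1 → 3 → 5 (+2 each step, mod 10).
Second digit: +2 each step, mod 10; 1, 3, 5, 7, 9 → 1 → 3.
Third digit: +1 each step, mod 10, so 9, 0, 1, 2, 3 → 4 → 5.
Putting the parts together: 314 and then 535.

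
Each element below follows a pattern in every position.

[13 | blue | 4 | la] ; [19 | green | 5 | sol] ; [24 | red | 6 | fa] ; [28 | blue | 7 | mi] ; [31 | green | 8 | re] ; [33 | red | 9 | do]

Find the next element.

[34 | blue | 10 | ti]

For the first entry, differences are 6, 5, 4, … (decreasing by 1 each time): 13, 19, 24, 28, 31, 33 → 34.
Colour — repeats blue → green → red: blue, green, red, blue, green, red → blue.
Third entry goes 4, 5, 6, 7, 8, 9 → 10 (+1 each step).
Note: runs backward through the solfège scale do→ti; la, sol, fa, mi, re, do → ti.
Putting it together: [34 | blue | 10 | ti].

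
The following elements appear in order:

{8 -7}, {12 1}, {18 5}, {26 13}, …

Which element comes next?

First value: differences are 4, 6, 8, … (increasing by 2 each time), so 8, 12, 18, 26 → 36.
Second value: alternating steps +8, +4, +8, +4, …; -7, 1, 5, 13 → 17.
Combining the parts gives {36 17}.

{36 17}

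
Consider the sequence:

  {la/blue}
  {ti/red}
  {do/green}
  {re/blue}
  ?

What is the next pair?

For the note, runs through the solfège scale do→ti: la, ti, do, re → mi.
Colour: blue, red, green, blue → red (repeats blue → red → green).
Combining the parts gives {mi/red}.

{mi/red}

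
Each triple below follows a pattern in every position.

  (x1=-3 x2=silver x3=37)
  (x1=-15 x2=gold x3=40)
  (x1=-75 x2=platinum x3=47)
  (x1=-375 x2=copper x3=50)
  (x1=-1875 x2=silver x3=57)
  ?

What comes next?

(x1=-9375 x2=gold x3=60)

X1: -3, -15, -75, -375, -1875 → -9375 (×5 each step).
X2: repeats silver → gold → platinum → copper; silver, gold, platinum, copper, silver → gold.
X3: 37, 40, 47, 50, 57 → 60 (alternating steps +3, +7, +3, +7, …).
Combining the parts gives (x1=-9375 x2=gold x3=60).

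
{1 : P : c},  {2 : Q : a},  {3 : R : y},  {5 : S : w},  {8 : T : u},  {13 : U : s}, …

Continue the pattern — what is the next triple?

First slot: 1, 2, 3, 5, 8, 13 → 21 (each term is the sum of the two before it).
For the first letter, letters move forward 1 place in the alphabet: P, Q, R, S, T, U → V.
For the second letter, letters move back 2 places in the alphabet, wrapping A→Z: c, a, y, w, u, s → q.
So the next triple is {21 : V : q}.

{21 : V : q}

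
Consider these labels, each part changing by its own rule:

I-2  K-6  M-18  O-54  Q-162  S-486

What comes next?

U-1458

Letter goes I, K, M, O, Q, S → U (letters move forward 2 places in the alphabet).
Second component goes 2, 6, 18, 54, 162, 486 → 1458 (×3 each step).
So the next label is U-1458.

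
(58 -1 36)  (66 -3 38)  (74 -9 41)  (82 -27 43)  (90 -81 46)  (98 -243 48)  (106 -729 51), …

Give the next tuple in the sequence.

First slot: +8 each step; 58, 66, 74, 82, 90, 98, 106 → 114.
Second slot: ×3 each step; -1, -3, -9, -27, -81, -243, -729 → -2187.
Third slot: 36, 38, 41, 43, 46, 48, 51 → 53 (alternating steps +2, +3, +2, +3, …).
Putting it together: (114 -2187 53).

(114 -2187 53)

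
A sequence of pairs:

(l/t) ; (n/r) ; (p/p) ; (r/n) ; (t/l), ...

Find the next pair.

(v/j)

First letter: l, n, p, r, t → v (letters move forward 2 places in the alphabet).
Second letter: letters move back 2 places in the alphabet, so t, r, p, n, l → j.
So the next pair is (v/j).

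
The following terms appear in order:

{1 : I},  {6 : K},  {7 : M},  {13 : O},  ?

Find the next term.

First entry — each term is the sum of the two before it: 1, 6, 7, 13 → 20.
Letter: I, K, M, O → Q (letters move forward 2 places in the alphabet).
Putting it together: {20 : Q}.

{20 : Q}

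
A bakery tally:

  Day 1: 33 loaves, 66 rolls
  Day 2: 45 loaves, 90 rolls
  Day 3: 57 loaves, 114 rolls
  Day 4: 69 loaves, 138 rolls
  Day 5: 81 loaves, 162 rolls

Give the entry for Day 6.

Loaves — +12 each step: 33, 45, 57, 69, 81 → 93.
Rolls: always 2 × the loaves; 66, 90, 114, 138, 162 → 186.
So the next row is 93 loaves, 186 rolls.

93 loaves, 186 rolls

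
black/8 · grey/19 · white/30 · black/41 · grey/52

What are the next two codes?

white/63 then black/74

Shade goes black, grey, white, black, grey → white → black (repeats black → grey → white).
Second component: 8, 19, 30, 41, 52 → 63 → 74 (+11 each step).
Putting the parts together: white/63 and then black/74.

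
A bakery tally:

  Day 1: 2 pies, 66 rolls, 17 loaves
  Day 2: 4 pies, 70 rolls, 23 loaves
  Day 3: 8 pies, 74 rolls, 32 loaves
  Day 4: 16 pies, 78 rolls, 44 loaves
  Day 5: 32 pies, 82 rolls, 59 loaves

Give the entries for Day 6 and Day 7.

64 pies, 86 rolls, 77 loaves; 128 pies, 90 rolls, 98 loaves

Pies — ×2 each step: 2, 4, 8, 16, 32 → 64 → 128.
Rolls: 66, 70, 74, 78, 82 → 86 → 90 (+4 each step).
Loaves: 17, 23, 32, 44, 59 → 77 → 98 (differences are 6, 9, 12, … (increasing by 3 each time)).
So the next two records are 64 pies, 86 rolls, 77 loaves and 128 pies, 90 rolls, 98 loaves.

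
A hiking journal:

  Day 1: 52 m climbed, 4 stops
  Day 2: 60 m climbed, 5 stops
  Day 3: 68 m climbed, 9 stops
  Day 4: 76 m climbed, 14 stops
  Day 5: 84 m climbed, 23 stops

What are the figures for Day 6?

92 m climbed, 37 stops

M climbed: 52, 60, 68, 76, 84 → 92 (+8 each step).
For the stops, each term is the sum of the two before it: 4, 5, 9, 14, 23 → 37.
Combining the parts gives 92 m climbed, 37 stops.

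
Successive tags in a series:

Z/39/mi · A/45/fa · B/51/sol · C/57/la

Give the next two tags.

Letter — letters move forward 1 place in the alphabet, wrapping Z→A: Z, A, B, C → D → E.
Second component: 39, 45, 51, 57 → 63 → 69 (+6 each step).
For the note, runs through the solfège scale do→ti: mi, fa, sol, la → ti → do.
So the next two tags are D/63/ti and E/69/do.

D/63/ti then E/69/do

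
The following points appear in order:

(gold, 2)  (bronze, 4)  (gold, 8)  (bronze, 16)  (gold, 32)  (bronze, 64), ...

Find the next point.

(gold, 128)

For the rank, alternates gold ↔ bronze: gold, bronze, gold, bronze, gold, bronze → gold.
Second coordinate: ×2 each step, so 2, 4, 8, 16, 32, 64 → 128.
So the next point is (gold, 128).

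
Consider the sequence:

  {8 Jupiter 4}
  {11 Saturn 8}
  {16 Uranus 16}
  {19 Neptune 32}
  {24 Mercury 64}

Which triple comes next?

{27 Venus 128}

First coordinate — alternating steps +3, +5, +3, +5, …: 8, 11, 16, 19, 24 → 27.
For the planet, runs through the planets Mercury→Neptune: Jupiter, Saturn, Uranus, Neptune, Mercury → Venus.
For the third coordinate, ×2 each step: 4, 8, 16, 32, 64 → 128.
So the next triple is {27 Venus 128}.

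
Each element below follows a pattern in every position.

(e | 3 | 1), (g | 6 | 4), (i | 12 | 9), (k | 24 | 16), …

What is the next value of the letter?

Letter: e, g, i, k → m (letters move forward 2 places in the alphabet).

m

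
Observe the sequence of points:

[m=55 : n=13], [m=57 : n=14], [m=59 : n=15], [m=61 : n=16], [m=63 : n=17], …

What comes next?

[m=65 : n=18]

M: 55, 57, 59, 61, 63 → 65 (+2 each step).
For the n, +1 each step: 13, 14, 15, 16, 17 → 18.
So the next point is [m=65 : n=18].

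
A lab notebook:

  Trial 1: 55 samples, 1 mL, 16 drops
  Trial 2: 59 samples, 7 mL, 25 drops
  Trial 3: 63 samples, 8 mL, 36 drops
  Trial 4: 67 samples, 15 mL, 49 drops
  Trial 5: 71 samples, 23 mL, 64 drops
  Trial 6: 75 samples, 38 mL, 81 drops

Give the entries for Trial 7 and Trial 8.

Samples: +4 each step; 55, 59, 63, 67, 71, 75 → 79 → 83.
ML: 1, 7, 8, 15, 23, 38 → 61 → 99 (each term is the sum of the two before it).
Drops: 16, 25, 36, 49, 64, 81 → 100 → 121 (perfect squares: 4², 5², 6², …).
Putting the parts together: 79 samples, 61 mL, 100 drops and then 83 samples, 99 mL, 121 drops.

79 samples, 61 mL, 100 drops; 83 samples, 99 mL, 121 drops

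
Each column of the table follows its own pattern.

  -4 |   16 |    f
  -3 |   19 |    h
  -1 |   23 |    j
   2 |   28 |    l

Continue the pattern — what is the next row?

For the first component, differences are 1, 2, 3, … (increasing by 1 each time): -4, -3, -1, 2 → 6.
Second component: 16, 19, 23, 28 → 34 (differences are 3, 4, 5, … (increasing by 1 each time)).
Letter: f, h, j, l → n (letters move forward 2 places in the alphabet).
Combining the parts gives 6  34  n.

6  34  n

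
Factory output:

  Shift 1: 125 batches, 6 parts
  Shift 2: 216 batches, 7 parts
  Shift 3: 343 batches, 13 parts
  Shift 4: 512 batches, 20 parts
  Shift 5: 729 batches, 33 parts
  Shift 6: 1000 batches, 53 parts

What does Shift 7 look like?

1331 batches, 86 parts

Batches: perfect cubes: 5³, 6³, 7³, …, so 125, 216, 343, 512, 729, 1000 → 1331.
Parts: 6, 7, 13, 20, 33, 53 → 86 (each term is the sum of the two before it).
So the next line is 1331 batches, 86 parts.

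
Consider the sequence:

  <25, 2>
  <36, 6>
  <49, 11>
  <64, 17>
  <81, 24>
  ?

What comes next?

First slot: perfect squares: 5², 6², 7², …, so 25, 36, 49, 64, 81 → 100.
For the second slot, differences are 4, 5, 6, … (increasing by 1 each time): 2, 6, 11, 17, 24 → 32.
Putting it together: <100, 32>.

<100, 32>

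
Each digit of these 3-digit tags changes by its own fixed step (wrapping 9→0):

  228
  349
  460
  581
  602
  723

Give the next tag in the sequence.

First digit: +1 each step, mod 10, so 2, 3, 4, 5, 6, 7 → 8.
Second digit goes 2, 4, 6, 8, 0, 2 → 4 (+2 each step, mod 10).
Third digit: +1 each step, mod 10; 8, 9, 0, 1, 2, 3 → 4.
Combining the parts gives 844.

844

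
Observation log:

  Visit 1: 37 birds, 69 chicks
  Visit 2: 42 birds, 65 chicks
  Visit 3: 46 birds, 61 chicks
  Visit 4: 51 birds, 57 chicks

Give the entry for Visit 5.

Birds goes 37, 42, 46, 51 → 55 (alternating steps +5, +4, +5, +4, …).
Chicks — −4 each step: 69, 65, 61, 57 → 53.
Putting it together: 55 birds, 53 chicks.

55 birds, 53 chicks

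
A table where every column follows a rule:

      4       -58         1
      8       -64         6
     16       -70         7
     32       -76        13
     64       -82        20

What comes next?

First component: ×2 each step; 4, 8, 16, 32, 64 → 128.
Second component: -58, -64, -70, -76, -82 → -88 (−6 each step).
For the third component, each term is the sum of the two before it: 1, 6, 7, 13, 20 → 33.
Putting it together: 128  -88  33.

128  -88  33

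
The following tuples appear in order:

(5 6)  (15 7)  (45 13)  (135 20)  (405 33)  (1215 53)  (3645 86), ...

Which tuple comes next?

First slot: ×3 each step; 5, 15, 45, 135, 405, 1215, 3645 → 10935.
Second slot: 6, 7, 13, 20, 33, 53, 86 → 139 (each term is the sum of the two before it).
Combining the parts gives (10935 139).

(10935 139)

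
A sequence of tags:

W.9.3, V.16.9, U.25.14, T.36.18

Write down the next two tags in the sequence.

S.49.21, R.64.23

Letter goes W, V, U, T → S → R (letters move back 1 place in the alphabet).
Second component: perfect squares: 3², 4², 5², …, so 9, 16, 25, 36 → 49 → 64.
Third component goes 3, 9, 14, 18 → 21 → 23 (differences are 6, 5, 4, … (decreasing by 1 each time)).
Putting the parts together: S.49.21 and then R.64.23.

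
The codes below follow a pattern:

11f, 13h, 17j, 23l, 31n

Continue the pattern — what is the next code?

41p

First component goes 11, 13, 17, 23, 31 → 41 (differences are 2, 4, 6, … (increasing by 2 each time)).
Letter: letters move forward 2 places in the alphabet; f, h, j, l, n → p.
So the next code is 41p.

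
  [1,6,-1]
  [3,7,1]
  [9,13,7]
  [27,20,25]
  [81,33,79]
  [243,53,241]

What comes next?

First entry — ×3 each step: 1, 3, 9, 27, 81, 243 → 729.
Second entry goes 6, 7, 13, 20, 33, 53 → 86 (each term is the sum of the two before it).
Third entry — always 2 less than the first entry: -1, 1, 7, 25, 79, 241 → 727.
Putting it together: [729,86,727].

[729,86,727]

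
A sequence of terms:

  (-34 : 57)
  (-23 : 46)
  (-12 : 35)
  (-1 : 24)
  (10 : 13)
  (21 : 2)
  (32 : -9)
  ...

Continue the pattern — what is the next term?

(43 : -20)

First entry: +11 each step; -34, -23, -12, -1, 10, 21, 32 → 43.
Second entry: 57, 46, 35, 24, 13, 2, -9 → -20 (−11 each step).
So the next term is (43 : -20).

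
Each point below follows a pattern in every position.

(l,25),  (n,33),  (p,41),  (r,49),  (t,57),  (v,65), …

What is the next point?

Letter: letters move forward 2 places in the alphabet, so l, n, p, r, t, v → x.
Second component — +8 each step: 25, 33, 41, 49, 57, 65 → 73.
Combining the parts gives (x,73).

(x,73)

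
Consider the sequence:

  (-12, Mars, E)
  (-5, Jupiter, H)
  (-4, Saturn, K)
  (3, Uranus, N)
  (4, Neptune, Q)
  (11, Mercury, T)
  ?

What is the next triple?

(12, Venus, W)

First slot — alternating steps +7, +1, +7, +1, …: -12, -5, -4, 3, 4, 11 → 12.
Planet goes Mars, Jupiter, Saturn, Uranus, Neptune, Mercury → Venus (runs through the planets Mercury→Neptune).
Letter goes E, H, K, N, Q, T → W (letters move forward 3 places in the alphabet).
Putting it together: (12, Venus, W).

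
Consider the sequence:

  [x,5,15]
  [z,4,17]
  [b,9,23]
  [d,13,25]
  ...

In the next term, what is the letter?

f

Letter: letters move forward 2 places in the alphabet, wrapping Z→A; x, z, b, d → f.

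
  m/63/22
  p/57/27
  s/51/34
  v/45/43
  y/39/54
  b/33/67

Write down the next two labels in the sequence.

For the letter, letters move forward 3 places in the alphabet, wrapping Z→A: m, p, s, v, y, b → e → h.
Second component: −6 each step, so 63, 57, 51, 45, 39, 33 → 27 → 21.
Third component goes 22, 27, 34, 43, 54, 67 → 82 → 99 (differences are 5, 7, 9, … (increasing by 2 each time)).
So the next two labels are e/27/82 and h/21/99.

e/27/82 then h/21/99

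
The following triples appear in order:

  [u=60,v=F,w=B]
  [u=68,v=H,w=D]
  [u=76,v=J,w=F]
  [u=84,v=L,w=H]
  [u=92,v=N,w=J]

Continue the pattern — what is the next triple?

[u=100,v=P,w=L]

U: 60, 68, 76, 84, 92 → 100 (+8 each step).
V — letters move forward 2 places in the alphabet: F, H, J, L, N → P.
W — letters move forward 2 places in the alphabet: B, D, F, H, J → L.
So the next triple is [u=100,v=P,w=L].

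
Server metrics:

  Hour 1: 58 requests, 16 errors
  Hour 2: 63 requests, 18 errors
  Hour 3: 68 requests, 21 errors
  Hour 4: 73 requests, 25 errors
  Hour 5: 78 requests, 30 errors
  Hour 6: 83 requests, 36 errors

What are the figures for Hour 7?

88 requests, 43 errors

Requests goes 58, 63, 68, 73, 78, 83 → 88 (+5 each step).
For the errors, differences are 2, 3, 4, … (increasing by 1 each time): 16, 18, 21, 25, 30, 36 → 43.
So the next record is 88 requests, 43 errors.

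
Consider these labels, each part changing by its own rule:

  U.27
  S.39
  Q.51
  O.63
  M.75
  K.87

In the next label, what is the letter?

I

Letter: letters move back 2 places in the alphabet, so U, S, Q, O, M, K → I.
Second component: +12 each step, so 27, 39, 51, 63, 75, 87 → 99.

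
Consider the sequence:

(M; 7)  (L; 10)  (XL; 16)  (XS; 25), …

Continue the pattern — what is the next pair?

(S; 37)

Size: runs through clothing sizes XS→XL, so M, L, XL, XS → S.
Second part — differences are 3, 6, 9, … (increasing by 3 each time): 7, 10, 16, 25 → 37.
Combining the parts gives (S; 37).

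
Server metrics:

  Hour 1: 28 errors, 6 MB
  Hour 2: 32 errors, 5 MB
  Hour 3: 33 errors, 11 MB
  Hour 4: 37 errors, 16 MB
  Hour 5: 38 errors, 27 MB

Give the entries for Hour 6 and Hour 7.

For the errors, alternating steps +4, +1, +4, +1, …: 28, 32, 33, 37, 38 → 42 → 43.
MB — each term is the sum of the two before it: 6, 5, 11, 16, 27 → 43 → 70.
Putting the parts together: 42 errors, 43 MB and then 43 errors, 70 MB.

42 errors, 43 MB; 43 errors, 70 MB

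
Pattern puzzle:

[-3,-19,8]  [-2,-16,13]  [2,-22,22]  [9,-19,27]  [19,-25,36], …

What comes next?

First part: differences are 1, 4, 7, … (increasing by 3 each time); -3, -2, 2, 9, 19 → 32.
Second part goes -19, -16, -22, -19, -25 → -22 (alternating steps +3, −6, +3, −6, …).
Third part: alternating steps +5, +9, +5, +9, …, so 8, 13, 22, 27, 36 → 41.
So the next triple is [32,-22,41].

[32,-22,41]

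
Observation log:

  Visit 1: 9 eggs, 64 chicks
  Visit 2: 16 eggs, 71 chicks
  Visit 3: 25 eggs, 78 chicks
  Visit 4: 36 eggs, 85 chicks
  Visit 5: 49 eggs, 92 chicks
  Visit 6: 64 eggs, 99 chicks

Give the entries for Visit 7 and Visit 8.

Eggs — perfect squares: 3², 4², 5², …: 9, 16, 25, 36, 49, 64 → 81 → 100.
Chicks goes 64, 71, 78, 85, 92, 99 → 106 → 113 (+7 each step).
Putting the parts together: 81 eggs, 106 chicks and then 100 eggs, 113 chicks.

81 eggs, 106 chicks; 100 eggs, 113 chicks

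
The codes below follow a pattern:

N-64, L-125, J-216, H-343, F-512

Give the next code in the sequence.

For the letter, letters move back 2 places in the alphabet: N, L, J, H, F → D.
Second component: 64, 125, 216, 343, 512 → 729 (perfect cubes: 4³, 5³, 6³, …).
Combining the parts gives D-729.

D-729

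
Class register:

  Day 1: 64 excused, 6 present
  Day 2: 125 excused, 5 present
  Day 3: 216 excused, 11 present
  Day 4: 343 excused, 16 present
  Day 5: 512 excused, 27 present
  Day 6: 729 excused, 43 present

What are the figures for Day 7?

Excused: 64, 125, 216, 343, 512, 729 → 1000 (perfect cubes: 4³, 5³, 6³, …).
Present — each term is the sum of the two before it: 6, 5, 11, 16, 27, 43 → 70.
Combining the parts gives 1000 excused, 70 present.

1000 excused, 70 present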